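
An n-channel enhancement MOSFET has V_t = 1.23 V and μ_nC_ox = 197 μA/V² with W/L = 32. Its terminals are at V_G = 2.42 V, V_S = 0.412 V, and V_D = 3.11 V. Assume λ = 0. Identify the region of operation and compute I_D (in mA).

V_GS = V_G − V_S = 2.42 − 0.412 = 2.01 V; V_DS = V_D − V_S = 3.11 − 0.412 = 2.7 V.
k_n = μ_nC_ox · (W/L) = 6.304 mA/V².
V_ov = V_GS − V_t = 2.01 − 1.23 = 0.778 V.
Since V_DS = 2.7 V ≥ V_ov = 0.778 V, the device is in saturation.
I_D = ½ k_n V_ov² = 0.5 × 6.304 × 0.778² = 1.91 mA.

Saturation; I_D = 1.91 mA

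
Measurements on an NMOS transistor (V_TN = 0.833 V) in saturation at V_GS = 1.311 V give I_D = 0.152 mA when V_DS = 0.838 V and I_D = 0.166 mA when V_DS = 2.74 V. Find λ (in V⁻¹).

With V_GS fixed, I_D ∝ (1 + λ V_DS) in saturation, so I_D2/I_D1 = (1 + λ V_DS2)/(1 + λ V_DS1).
0.166/0.152 = 1.092 = (1 + 2.74 λ)/(1 + 0.838 λ).
Solving: λ (I_D1 V_DS2 − I_D2 V_DS1) = I_D2 − I_D1, so λ = (0.166 − 0.152) / (0.152 × 2.74 − 0.166 × 0.838) = 0.014 / 0.277 = 0.0505 V⁻¹.

λ = 0.0505 V⁻¹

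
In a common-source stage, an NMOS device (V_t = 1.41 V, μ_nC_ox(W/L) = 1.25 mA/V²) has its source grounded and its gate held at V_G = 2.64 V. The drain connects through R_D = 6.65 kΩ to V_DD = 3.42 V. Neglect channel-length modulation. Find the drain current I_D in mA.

I_D = 0.462 mA

V_GS = V_G = 2.64 V, so V_ov = 2.64 − 1.41 = 1.23 V.
Assume saturation: I_D = ½ k_n V_ov² = 0.5 × 1.25 × 1.23² = 0.946 mA, giving V_DS = V_DD − I_D R_D = 3.42 − 0.946 × 6.65 = -2.87 V.
But -2.87 V < V_ov = 1.23 V, so the device is actually in triode.
In triode I_D = k_n[V_ov V_DS − ½ V_DS²] and I_D = (V_DD − V_DS)/R_D. Equating: 4.16 V_DS² − 11.22 V_DS + 3.42 = 0, giving V_DS = 0.35 V (the root below V_ov).
I_D = (3.42 − 0.35) / 6.65 = 0.462 mA.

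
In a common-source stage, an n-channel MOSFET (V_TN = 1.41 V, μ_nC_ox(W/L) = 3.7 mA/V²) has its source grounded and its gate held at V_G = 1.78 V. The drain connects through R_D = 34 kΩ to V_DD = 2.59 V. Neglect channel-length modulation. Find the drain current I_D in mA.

I_D = 0.0744 mA

V_GS = V_G = 1.78 V, so V_ov = 1.78 − 1.41 = 0.37 V.
Assume saturation: I_D = ½ k_n V_ov² = 0.5 × 3.7 × 0.37² = 0.253 mA, giving V_DS = V_DD − I_D R_D = 2.59 − 0.253 × 34 = -6.02 V.
But -6.02 V < V_ov = 0.37 V, so the device is actually in triode.
In triode I_D = k_n[V_ov V_DS − ½ V_DS²] and I_D = (V_DD − V_DS)/R_D. Equating: 62.9 V_DS² − 47.55 V_DS + 2.59 = 0, giving V_DS = 0.0591 V (the root below V_ov).
I_D = (2.59 − 0.0591) / 34 = 0.0744 mA.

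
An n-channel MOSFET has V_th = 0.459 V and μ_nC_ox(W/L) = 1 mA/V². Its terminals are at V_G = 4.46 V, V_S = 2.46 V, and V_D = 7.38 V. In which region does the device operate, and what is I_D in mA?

Saturation; I_D = 1.19 mA

V_GS = V_G − V_S = 4.46 − 2.46 = 2 V; V_DS = V_D − V_S = 7.38 − 2.46 = 4.92 V.
V_ov = V_GS − V_th = 2 − 0.459 = 1.54 V.
Since V_DS = 4.92 V ≥ V_ov = 1.54 V, the device is in saturation.
I_D = ½ k_n V_ov² = 0.5 × 1 × 1.54² = 1.19 mA.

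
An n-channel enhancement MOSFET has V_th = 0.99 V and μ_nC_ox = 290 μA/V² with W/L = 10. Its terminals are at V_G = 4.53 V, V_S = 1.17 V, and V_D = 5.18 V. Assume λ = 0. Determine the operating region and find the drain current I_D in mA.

Saturation; I_D = 8.14 mA

V_GS = V_G − V_S = 4.53 − 1.17 = 3.36 V; V_DS = V_D − V_S = 5.18 − 1.17 = 4.01 V.
k_n = μ_nC_ox · (W/L) = 2.9 mA/V².
V_ov = V_GS − V_th = 3.36 − 0.99 = 2.37 V.
Since V_DS = 4.01 V ≥ V_ov = 2.37 V, the device is in saturation.
I_D = ½ k_n V_ov² = 0.5 × 2.9 × 2.37² = 8.14 mA.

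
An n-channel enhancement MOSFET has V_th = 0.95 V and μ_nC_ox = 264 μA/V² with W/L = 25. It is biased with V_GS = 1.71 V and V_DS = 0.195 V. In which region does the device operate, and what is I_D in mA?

Triode; I_D = 0.853 mA

k_n = μ_nC_ox · (W/L) = 6.6 mA/V².
V_ov = V_GS − V_th = 1.71 − 0.95 = 0.76 V.
Since V_DS = 0.195 V < V_ov = 0.76 V, the device is in the triode region.
I_D = k_n [V_ov · V_DS − ½ V_DS²] = 6.6 × [0.76 × 0.195 − 0.5 × 0.195²] = 0.853 mA.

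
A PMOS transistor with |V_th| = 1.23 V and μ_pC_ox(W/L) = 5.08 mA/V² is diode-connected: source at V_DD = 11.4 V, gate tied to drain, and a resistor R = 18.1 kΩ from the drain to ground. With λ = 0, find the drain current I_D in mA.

I_D = 0.536 mA

With gate tied to drain, V_SG = V_SD ≥ V_SG − |V_th|, so the device is in saturation.
KCL at the drain: ½ k_p (V_SG − |V_th|)² = (V_DD − V_SG)/R.
Let x = V_SG − 1.23. Then 46 x² + x − 10.17 = 0, giving x = 0.46 V (positive root), so V_SG = 1.69 V.
I_D = (V_DD − V_SG)/R = (11.4 − 1.69) / 18.1 = 0.536 mA.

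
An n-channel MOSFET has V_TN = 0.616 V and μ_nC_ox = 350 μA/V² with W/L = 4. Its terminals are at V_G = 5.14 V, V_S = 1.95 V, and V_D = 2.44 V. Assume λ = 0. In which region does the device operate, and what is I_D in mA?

Triode; I_D = 1.60 mA

V_GS = V_G − V_S = 5.14 − 1.95 = 3.19 V; V_DS = V_D − V_S = 2.44 − 1.95 = 0.49 V.
k_n = μ_nC_ox · (W/L) = 1.4 mA/V².
V_ov = V_GS − V_TN = 3.19 − 0.616 = 2.57 V.
Since V_DS = 0.49 V < V_ov = 2.57 V, the device is in the triode region.
I_D = k_n [V_ov · V_DS − ½ V_DS²] = 1.4 × [2.57 × 0.49 − 0.5 × 0.49²] = 1.6 mA.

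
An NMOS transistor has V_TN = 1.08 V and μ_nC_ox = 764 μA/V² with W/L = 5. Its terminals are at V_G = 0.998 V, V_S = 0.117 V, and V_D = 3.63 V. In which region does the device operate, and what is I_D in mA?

Cutoff; I_D = 0 mA

V_GS = V_G − V_S = 0.998 − 0.117 = 0.881 V; V_DS = V_D − V_S = 3.63 − 0.117 = 3.51 V.
V_GS = 0.881 V < V_TN = 1.08 V, so the transistor is in cutoff.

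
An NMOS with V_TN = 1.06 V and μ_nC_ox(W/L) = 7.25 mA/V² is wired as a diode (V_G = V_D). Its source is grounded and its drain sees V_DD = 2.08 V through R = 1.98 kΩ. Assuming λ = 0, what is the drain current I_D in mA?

I_D = 0.357 mA

With gate tied to drain, V_GS = V_DS ≥ V_GS − V_TN, so the device is in saturation.
KCL at the drain: ½ k_n (V_GS − V_TN)² = (V_DD − V_GS)/R.
Let x = V_GS − 1.06. Then 7.18 x² + x − 1.02 = 0, giving x = 0.314 V (positive root), so V_GS = 1.37 V.
I_D = (V_DD − V_GS)/R = (2.08 − 1.37) / 1.98 = 0.357 mA.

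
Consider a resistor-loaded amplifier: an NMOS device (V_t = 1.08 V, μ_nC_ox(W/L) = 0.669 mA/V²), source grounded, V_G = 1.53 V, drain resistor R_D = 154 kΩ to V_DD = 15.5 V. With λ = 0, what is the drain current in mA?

V_GS = V_G = 1.53 V, so V_ov = 1.53 − 1.08 = 0.45 V.
Assume saturation: I_D = ½ k_n V_ov² = 0.5 × 0.669 × 0.45² = 0.0677 mA, giving V_DS = V_DD − I_D R_D = 15.5 − 0.0677 × 154 = 5.07 V.
V_DS = 5.07 V ≥ V_ov = 0.45 V, confirming saturation.

I_D = 0.0677 mA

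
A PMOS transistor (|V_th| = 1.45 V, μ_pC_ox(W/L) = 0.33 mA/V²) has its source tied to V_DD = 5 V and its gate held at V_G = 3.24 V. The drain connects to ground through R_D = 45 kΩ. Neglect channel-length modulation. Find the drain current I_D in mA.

V_SG = V_DD − V_G = 5 − 3.24 = 1.76 V, so V_ov = 1.76 − 1.45 = 0.31 V.
Assume saturation: I_D = ½ k_p V_ov² = 0.5 × 0.33 × 0.31² = 0.0159 mA, giving V_SD = V_DD − I_D R_D = 5 − 0.0159 × 45 = 4.29 V.
V_SD = 4.29 V ≥ V_ov = 0.31 V, confirming saturation.

I_D = 0.0159 mA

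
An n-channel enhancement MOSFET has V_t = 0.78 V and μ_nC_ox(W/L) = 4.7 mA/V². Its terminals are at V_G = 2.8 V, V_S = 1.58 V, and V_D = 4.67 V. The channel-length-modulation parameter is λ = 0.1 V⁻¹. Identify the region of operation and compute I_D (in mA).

V_GS = V_G − V_S = 2.8 − 1.58 = 1.22 V; V_DS = V_D − V_S = 4.67 − 1.58 = 3.09 V.
V_ov = V_GS − V_t = 1.22 − 0.78 = 0.44 V.
Since V_DS = 3.09 V ≥ V_ov = 0.44 V, the device is in saturation.
I_D = ½ k_n V_ov² (1 + λ V_DS) = 0.5 × 4.7 × 0.44² × (1 + 0.1 × 3.09) = 0.596 mA.

Saturation; I_D = 0.596 mA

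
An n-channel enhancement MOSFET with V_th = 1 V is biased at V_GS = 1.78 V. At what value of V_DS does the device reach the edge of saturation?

V_DS,sat = 0.780 V

The boundary between triode and saturation is V_DS = V_GS − V_th = V_ov.
V_ov = 1.78 − 1 = 0.78 V.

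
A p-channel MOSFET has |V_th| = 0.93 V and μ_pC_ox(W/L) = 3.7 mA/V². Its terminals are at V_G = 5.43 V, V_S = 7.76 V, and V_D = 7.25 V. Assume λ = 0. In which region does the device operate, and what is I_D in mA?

V_SG = V_S − V_G = 7.76 − 5.43 = 2.33 V; V_SD = V_S − V_D = 7.76 − 7.25 = 0.51 V.
V_ov = V_SG − |V_th| = 2.33 − 0.93 = 1.4 V.
Since V_SD = 0.51 V < V_ov = 1.4 V, the device is in the triode region.
I_D = k_p [V_ov · V_SD − ½ V_SD²] = 3.7 × [1.4 × 0.51 − 0.5 × 0.51²] = 2.16 mA.

Triode; I_D = 2.16 mA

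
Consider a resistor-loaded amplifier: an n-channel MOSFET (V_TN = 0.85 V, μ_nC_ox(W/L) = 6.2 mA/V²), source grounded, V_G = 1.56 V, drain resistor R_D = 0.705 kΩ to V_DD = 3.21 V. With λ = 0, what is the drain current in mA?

I_D = 1.56 mA

V_GS = V_G = 1.56 V, so V_ov = 1.56 − 0.85 = 0.71 V.
Assume saturation: I_D = ½ k_n V_ov² = 0.5 × 6.2 × 0.71² = 1.56 mA, giving V_DS = V_DD − I_D R_D = 3.21 − 1.56 × 0.705 = 2.11 V.
V_DS = 2.11 V ≥ V_ov = 0.71 V, confirming saturation.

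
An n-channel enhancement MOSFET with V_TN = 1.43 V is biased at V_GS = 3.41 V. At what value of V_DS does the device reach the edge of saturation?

V_DS,sat = 1.98 V

The boundary between triode and saturation is V_DS = V_GS − V_TN = V_ov.
V_ov = 3.41 − 1.43 = 1.98 V.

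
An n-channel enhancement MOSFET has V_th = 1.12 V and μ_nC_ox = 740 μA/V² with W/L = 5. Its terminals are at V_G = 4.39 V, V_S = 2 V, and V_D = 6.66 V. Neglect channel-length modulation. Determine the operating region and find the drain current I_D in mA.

Saturation; I_D = 2.98 mA

V_GS = V_G − V_S = 4.39 − 2 = 2.39 V; V_DS = V_D − V_S = 6.66 − 2 = 4.66 V.
k_n = μ_nC_ox · (W/L) = 3.7 mA/V².
V_ov = V_GS − V_th = 2.39 − 1.12 = 1.27 V.
Since V_DS = 4.66 V ≥ V_ov = 1.27 V, the device is in saturation.
I_D = ½ k_n V_ov² = 0.5 × 3.7 × 1.27² = 2.98 mA.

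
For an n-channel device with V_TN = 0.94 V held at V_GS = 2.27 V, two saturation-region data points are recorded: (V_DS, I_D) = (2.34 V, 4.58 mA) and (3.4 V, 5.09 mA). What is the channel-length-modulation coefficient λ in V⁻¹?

With V_GS fixed, I_D ∝ (1 + λ V_DS) in saturation, so I_D2/I_D1 = (1 + λ V_DS2)/(1 + λ V_DS1).
5.09/4.58 = 1.111 = (1 + 3.4 λ)/(1 + 2.34 λ).
Solving: λ (I_D1 V_DS2 − I_D2 V_DS1) = I_D2 − I_D1, so λ = (5.09 − 4.58) / (4.58 × 3.4 − 5.09 × 2.34) = 0.51 / 3.66 = 0.139 V⁻¹.

λ = 0.139 V⁻¹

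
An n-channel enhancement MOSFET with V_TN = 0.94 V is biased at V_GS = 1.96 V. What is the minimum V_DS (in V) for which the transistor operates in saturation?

V_DS,sat = 1.02 V

The boundary between triode and saturation is V_DS = V_GS − V_TN = V_ov.
V_ov = 1.96 − 0.94 = 1.02 V.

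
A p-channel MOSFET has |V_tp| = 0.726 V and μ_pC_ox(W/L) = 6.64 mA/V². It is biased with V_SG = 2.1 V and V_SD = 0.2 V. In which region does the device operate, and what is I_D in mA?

Triode; I_D = 1.69 mA

V_ov = V_SG − |V_tp| = 2.1 − 0.726 = 1.37 V.
Since V_SD = 0.2 V < V_ov = 1.37 V, the device is in the triode region.
I_D = k_p [V_ov · V_SD − ½ V_SD²] = 6.64 × [1.37 × 0.2 − 0.5 × 0.2²] = 1.69 mA.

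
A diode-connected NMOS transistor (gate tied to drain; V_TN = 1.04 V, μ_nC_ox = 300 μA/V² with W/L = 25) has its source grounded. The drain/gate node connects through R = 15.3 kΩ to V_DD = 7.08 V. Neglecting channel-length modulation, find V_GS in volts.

With gate tied to drain, V_GS = V_DS ≥ V_GS − V_TN, so the device is in saturation.
k_n = μ_nC_ox · (W/L) = 7.5 mA/V².
KCL at the drain: ½ k_n (V_GS − V_TN)² = (V_DD − V_GS)/R.
Let x = V_GS − 1.04. Then 57.4 x² + x − 6.04 = 0, giving x = 0.316 V (positive root), so V_GS = 1.36 V.
I_D = (V_DD − V_GS)/R = (7.08 − 1.36) / 15.3 = 0.374 mA.

V_GS = 1.36 V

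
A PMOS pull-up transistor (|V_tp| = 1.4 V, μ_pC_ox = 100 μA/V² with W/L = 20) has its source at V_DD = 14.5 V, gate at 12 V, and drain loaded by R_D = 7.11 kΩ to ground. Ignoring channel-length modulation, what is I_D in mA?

I_D = 1.21 mA

V_SG = V_DD − V_G = 14.5 − 12 = 2.5 V, so V_ov = 2.5 − 1.4 = 1.1 V.
k_p = μ_pC_ox · (W/L) = 2 mA/V².
Assume saturation: I_D = ½ k_p V_ov² = 0.5 × 2 × 1.1² = 1.21 mA, giving V_SD = V_DD − I_D R_D = 14.5 − 1.21 × 7.11 = 5.9 V.
V_SD = 5.9 V ≥ V_ov = 1.1 V, confirming saturation.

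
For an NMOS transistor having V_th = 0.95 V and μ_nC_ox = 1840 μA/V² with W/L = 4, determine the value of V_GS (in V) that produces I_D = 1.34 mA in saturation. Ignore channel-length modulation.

k_n = μ_nC_ox · (W/L) = 7.36 mA/V².
In saturation I_D = ½ k_n (V_GS − V_th)², so V_GS − V_th = √(2 I_D / k_n) = √(2 × 1.34 / 7.36) = 0.603 V.
V_GS = 0.95 + 0.603 = 1.55 V.

V_GS = 1.55 V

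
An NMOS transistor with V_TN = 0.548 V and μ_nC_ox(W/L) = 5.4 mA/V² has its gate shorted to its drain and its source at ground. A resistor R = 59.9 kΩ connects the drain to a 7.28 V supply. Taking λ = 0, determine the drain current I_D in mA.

With gate tied to drain, V_GS = V_DS ≥ V_GS − V_TN, so the device is in saturation.
KCL at the drain: ½ k_n (V_GS − V_TN)² = (V_DD − V_GS)/R.
Let x = V_GS − 0.548. Then 162 x² + x − 6.732 = 0, giving x = 0.201 V (positive root), so V_GS = 0.749 V.
I_D = (V_DD − V_GS)/R = (7.28 − 0.749) / 59.9 = 0.109 mA.

I_D = 0.109 mA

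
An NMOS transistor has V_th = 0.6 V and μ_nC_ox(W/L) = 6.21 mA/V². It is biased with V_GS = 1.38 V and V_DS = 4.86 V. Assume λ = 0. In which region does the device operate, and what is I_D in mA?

Saturation; I_D = 1.89 mA

V_ov = V_GS − V_th = 1.38 − 0.6 = 0.78 V.
Since V_DS = 4.86 V ≥ V_ov = 0.78 V, the device is in saturation.
I_D = ½ k_n V_ov² = 0.5 × 6.21 × 0.78² = 1.89 mA.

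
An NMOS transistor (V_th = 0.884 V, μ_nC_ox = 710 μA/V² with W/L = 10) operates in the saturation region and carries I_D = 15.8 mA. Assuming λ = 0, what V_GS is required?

k_n = μ_nC_ox · (W/L) = 7.1 mA/V².
In saturation I_D = ½ k_n (V_GS − V_th)², so V_GS − V_th = √(2 I_D / k_n) = √(2 × 15.8 / 7.1) = 2.11 V.
V_GS = 0.884 + 2.11 = 2.99 V.

V_GS = 2.99 V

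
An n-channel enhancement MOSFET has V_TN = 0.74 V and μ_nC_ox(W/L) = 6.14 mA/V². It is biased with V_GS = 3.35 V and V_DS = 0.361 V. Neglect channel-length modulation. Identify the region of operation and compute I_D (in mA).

V_ov = V_GS − V_TN = 3.35 − 0.74 = 2.61 V.
Since V_DS = 0.361 V < V_ov = 2.61 V, the device is in the triode region.
I_D = k_n [V_ov · V_DS − ½ V_DS²] = 6.14 × [2.61 × 0.361 − 0.5 × 0.361²] = 5.39 mA.

Triode; I_D = 5.39 mA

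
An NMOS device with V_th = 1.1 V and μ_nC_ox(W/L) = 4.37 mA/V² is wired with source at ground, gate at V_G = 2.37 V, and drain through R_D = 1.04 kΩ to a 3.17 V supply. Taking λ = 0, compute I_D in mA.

V_GS = V_G = 2.37 V, so V_ov = 2.37 − 1.1 = 1.27 V.
Assume saturation: I_D = ½ k_n V_ov² = 0.5 × 4.37 × 1.27² = 3.52 mA, giving V_DS = V_DD − I_D R_D = 3.17 − 3.52 × 1.04 = -0.495 V.
But -0.495 V < V_ov = 1.27 V, so the device is actually in triode.
In triode I_D = k_n[V_ov V_DS − ½ V_DS²] and I_D = (V_DD − V_DS)/R_D. Equating: 2.27 V_DS² − 6.772 V_DS + 3.17 = 0, giving V_DS = 0.582 V (the root below V_ov).
I_D = (3.17 − 0.582) / 1.04 = 2.49 mA.

I_D = 2.49 mA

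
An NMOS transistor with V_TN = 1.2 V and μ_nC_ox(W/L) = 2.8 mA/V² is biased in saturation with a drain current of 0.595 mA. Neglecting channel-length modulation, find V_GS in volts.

In saturation I_D = ½ k_n (V_GS − V_TN)², so V_GS − V_TN = √(2 I_D / k_n) = √(2 × 0.595 / 2.8) = 0.652 V.
V_GS = 1.2 + 0.652 = 1.85 V.

V_GS = 1.85 V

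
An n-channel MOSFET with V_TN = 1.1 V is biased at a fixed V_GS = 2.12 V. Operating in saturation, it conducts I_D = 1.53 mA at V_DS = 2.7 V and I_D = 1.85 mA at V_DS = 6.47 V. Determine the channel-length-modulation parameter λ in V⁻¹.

With V_GS fixed, I_D ∝ (1 + λ V_DS) in saturation, so I_D2/I_D1 = (1 + λ V_DS2)/(1 + λ V_DS1).
1.85/1.53 = 1.209 = (1 + 6.47 λ)/(1 + 2.7 λ).
Solving: λ (I_D1 V_DS2 − I_D2 V_DS1) = I_D2 − I_D1, so λ = (1.85 − 1.53) / (1.53 × 6.47 − 1.85 × 2.7) = 0.32 / 4.9 = 0.0653 V⁻¹.

λ = 0.0653 V⁻¹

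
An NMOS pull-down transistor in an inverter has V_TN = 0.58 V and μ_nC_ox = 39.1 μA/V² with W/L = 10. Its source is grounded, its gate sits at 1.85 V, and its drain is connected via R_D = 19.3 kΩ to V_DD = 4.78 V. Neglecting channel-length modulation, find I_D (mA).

V_GS = V_G = 1.85 V, so V_ov = 1.85 − 0.58 = 1.27 V.
k_n = μ_nC_ox · (W/L) = 0.391 mA/V².
Assume saturation: I_D = ½ k_n V_ov² = 0.5 × 0.391 × 1.27² = 0.315 mA, giving V_DS = V_DD − I_D R_D = 4.78 − 0.315 × 19.3 = -1.31 V.
But -1.31 V < V_ov = 1.27 V, so the device is actually in triode.
In triode I_D = k_n[V_ov V_DS − ½ V_DS²] and I_D = (V_DD − V_DS)/R_D. Equating: 3.77 V_DS² − 10.58 V_DS + 4.78 = 0, giving V_DS = 0.566 V (the root below V_ov).
I_D = (4.78 − 0.566) / 19.3 = 0.218 mA.

I_D = 0.218 mA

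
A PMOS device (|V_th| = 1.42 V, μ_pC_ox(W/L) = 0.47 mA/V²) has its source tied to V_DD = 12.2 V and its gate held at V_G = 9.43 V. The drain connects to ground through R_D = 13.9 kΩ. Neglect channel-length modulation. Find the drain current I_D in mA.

V_SG = V_DD − V_G = 12.2 − 9.43 = 2.77 V, so V_ov = 2.77 − 1.42 = 1.35 V.
Assume saturation: I_D = ½ k_p V_ov² = 0.5 × 0.47 × 1.35² = 0.428 mA, giving V_SD = V_DD − I_D R_D = 12.2 − 0.428 × 13.9 = 6.25 V.
V_SD = 6.25 V ≥ V_ov = 1.35 V, confirming saturation.

I_D = 0.428 mA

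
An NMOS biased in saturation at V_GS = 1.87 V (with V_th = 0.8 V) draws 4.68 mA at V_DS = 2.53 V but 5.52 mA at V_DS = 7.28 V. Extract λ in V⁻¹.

λ = 0.0418 V⁻¹

With V_GS fixed, I_D ∝ (1 + λ V_DS) in saturation, so I_D2/I_D1 = (1 + λ V_DS2)/(1 + λ V_DS1).
5.52/4.68 = 1.179 = (1 + 7.28 λ)/(1 + 2.53 λ).
Solving: λ (I_D1 V_DS2 − I_D2 V_DS1) = I_D2 − I_D1, so λ = (5.52 − 4.68) / (4.68 × 7.28 − 5.52 × 2.53) = 0.84 / 20.1 = 0.0418 V⁻¹.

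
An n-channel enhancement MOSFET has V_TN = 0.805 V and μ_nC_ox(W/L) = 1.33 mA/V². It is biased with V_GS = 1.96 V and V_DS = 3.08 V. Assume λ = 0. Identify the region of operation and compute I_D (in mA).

V_ov = V_GS − V_TN = 1.96 − 0.805 = 1.15 V.
Since V_DS = 3.08 V ≥ V_ov = 1.15 V, the device is in saturation.
I_D = ½ k_n V_ov² = 0.5 × 1.33 × 1.15² = 0.887 mA.

Saturation; I_D = 0.887 mA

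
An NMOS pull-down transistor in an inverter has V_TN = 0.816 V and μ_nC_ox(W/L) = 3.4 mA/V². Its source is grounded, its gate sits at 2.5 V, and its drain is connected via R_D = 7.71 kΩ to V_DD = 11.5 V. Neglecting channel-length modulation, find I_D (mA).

V_GS = V_G = 2.5 V, so V_ov = 2.5 − 0.816 = 1.68 V.
Assume saturation: I_D = ½ k_n V_ov² = 0.5 × 3.4 × 1.68² = 4.82 mA, giving V_DS = V_DD − I_D R_D = 11.5 − 4.82 × 7.71 = -25.7 V.
But -25.7 V < V_ov = 1.68 V, so the device is actually in triode.
In triode I_D = k_n[V_ov V_DS − ½ V_DS²] and I_D = (V_DD − V_DS)/R_D. Equating: 13.1 V_DS² − 45.14 V_DS + 11.5 = 0, giving V_DS = 0.277 V (the root below V_ov).
I_D = (11.5 − 0.277) / 7.71 = 1.46 mA.

I_D = 1.46 mA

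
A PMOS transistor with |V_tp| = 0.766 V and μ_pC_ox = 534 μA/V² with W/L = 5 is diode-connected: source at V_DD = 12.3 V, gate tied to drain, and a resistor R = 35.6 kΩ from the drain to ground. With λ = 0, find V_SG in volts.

V_SG = 1.25 V

With gate tied to drain, V_SG = V_SD ≥ V_SG − |V_tp|, so the device is in saturation.
k_p = μ_pC_ox · (W/L) = 2.67 mA/V².
KCL at the drain: ½ k_p (V_SG − |V_tp|)² = (V_DD − V_SG)/R.
Let x = V_SG − 0.766. Then 47.5 x² + x − 11.53 = 0, giving x = 0.482 V (positive root), so V_SG = 1.25 V.
I_D = (V_DD − V_SG)/R = (12.3 − 1.25) / 35.6 = 0.31 mA.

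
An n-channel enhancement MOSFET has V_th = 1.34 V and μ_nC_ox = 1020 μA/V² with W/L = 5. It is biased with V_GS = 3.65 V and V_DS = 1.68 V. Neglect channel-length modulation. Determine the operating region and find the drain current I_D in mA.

k_n = μ_nC_ox · (W/L) = 5.1 mA/V².
V_ov = V_GS − V_th = 3.65 − 1.34 = 2.31 V.
Since V_DS = 1.68 V < V_ov = 2.31 V, the device is in the triode region.
I_D = k_n [V_ov · V_DS − ½ V_DS²] = 5.1 × [2.31 × 1.68 − 0.5 × 1.68²] = 12.6 mA.

Triode; I_D = 12.6 mA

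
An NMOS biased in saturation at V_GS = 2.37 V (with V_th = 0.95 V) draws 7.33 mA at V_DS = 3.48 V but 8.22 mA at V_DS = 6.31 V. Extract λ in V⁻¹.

With V_GS fixed, I_D ∝ (1 + λ V_DS) in saturation, so I_D2/I_D1 = (1 + λ V_DS2)/(1 + λ V_DS1).
8.22/7.33 = 1.121 = (1 + 6.31 λ)/(1 + 3.48 λ).
Solving: λ (I_D1 V_DS2 − I_D2 V_DS1) = I_D2 − I_D1, so λ = (8.22 − 7.33) / (7.33 × 6.31 − 8.22 × 3.48) = 0.89 / 17.6 = 0.0504 V⁻¹.

λ = 0.0504 V⁻¹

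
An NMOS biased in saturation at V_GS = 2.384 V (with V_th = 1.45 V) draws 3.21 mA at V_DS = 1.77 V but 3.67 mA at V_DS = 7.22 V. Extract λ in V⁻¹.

With V_GS fixed, I_D ∝ (1 + λ V_DS) in saturation, so I_D2/I_D1 = (1 + λ V_DS2)/(1 + λ V_DS1).
3.67/3.21 = 1.143 = (1 + 7.22 λ)/(1 + 1.77 λ).
Solving: λ (I_D1 V_DS2 − I_D2 V_DS1) = I_D2 − I_D1, so λ = (3.67 − 3.21) / (3.21 × 7.22 − 3.67 × 1.77) = 0.46 / 16.7 = 0.0276 V⁻¹.

λ = 0.0276 V⁻¹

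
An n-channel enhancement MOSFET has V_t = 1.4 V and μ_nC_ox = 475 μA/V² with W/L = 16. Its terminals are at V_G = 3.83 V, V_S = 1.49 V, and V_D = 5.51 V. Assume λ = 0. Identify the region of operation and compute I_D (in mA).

Saturation; I_D = 3.36 mA

V_GS = V_G − V_S = 3.83 − 1.49 = 2.34 V; V_DS = V_D − V_S = 5.51 − 1.49 = 4.02 V.
k_n = μ_nC_ox · (W/L) = 7.6 mA/V².
V_ov = V_GS − V_t = 2.34 − 1.4 = 0.94 V.
Since V_DS = 4.02 V ≥ V_ov = 0.94 V, the device is in saturation.
I_D = ½ k_n V_ov² = 0.5 × 7.6 × 0.94² = 3.36 mA.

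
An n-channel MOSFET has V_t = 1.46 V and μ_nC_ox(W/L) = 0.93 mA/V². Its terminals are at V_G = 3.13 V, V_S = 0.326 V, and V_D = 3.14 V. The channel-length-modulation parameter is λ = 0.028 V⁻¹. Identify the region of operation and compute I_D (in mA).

V_GS = V_G − V_S = 3.13 − 0.326 = 2.8 V; V_DS = V_D − V_S = 3.14 − 0.326 = 2.81 V.
V_ov = V_GS − V_t = 2.8 − 1.46 = 1.34 V.
Since V_DS = 2.81 V ≥ V_ov = 1.34 V, the device is in saturation.
I_D = ½ k_n V_ov² (1 + λ V_DS) = 0.5 × 0.93 × 1.34² × (1 + 0.028 × 2.81) = 0.906 mA.

Saturation; I_D = 0.906 mA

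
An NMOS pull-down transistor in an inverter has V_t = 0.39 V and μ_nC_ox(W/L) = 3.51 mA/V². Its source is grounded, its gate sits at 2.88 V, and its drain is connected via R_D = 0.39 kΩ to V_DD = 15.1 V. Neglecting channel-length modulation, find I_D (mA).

V_GS = V_G = 2.88 V, so V_ov = 2.88 − 0.39 = 2.49 V.
Assume saturation: I_D = ½ k_n V_ov² = 0.5 × 3.51 × 2.49² = 10.9 mA, giving V_DS = V_DD − I_D R_D = 15.1 − 10.9 × 0.39 = 10.9 V.
V_DS = 10.9 V ≥ V_ov = 2.49 V, confirming saturation.

I_D = 10.9 mA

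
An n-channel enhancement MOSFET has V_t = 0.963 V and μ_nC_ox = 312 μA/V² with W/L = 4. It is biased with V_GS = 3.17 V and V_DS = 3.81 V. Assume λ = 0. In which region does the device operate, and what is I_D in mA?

k_n = μ_nC_ox · (W/L) = 1.248 mA/V².
V_ov = V_GS − V_t = 3.17 − 0.963 = 2.21 V.
Since V_DS = 3.81 V ≥ V_ov = 2.21 V, the device is in saturation.
I_D = ½ k_n V_ov² = 0.5 × 1.248 × 2.21² = 3.04 mA.

Saturation; I_D = 3.04 mA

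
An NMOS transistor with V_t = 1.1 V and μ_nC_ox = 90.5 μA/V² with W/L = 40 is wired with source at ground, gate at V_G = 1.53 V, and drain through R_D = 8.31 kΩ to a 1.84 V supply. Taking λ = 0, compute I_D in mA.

V_GS = V_G = 1.53 V, so V_ov = 1.53 − 1.1 = 0.43 V.
k_n = μ_nC_ox · (W/L) = 3.62 mA/V².
Assume saturation: I_D = ½ k_n V_ov² = 0.5 × 3.62 × 0.43² = 0.335 mA, giving V_DS = V_DD − I_D R_D = 1.84 − 0.335 × 8.31 = -0.941 V.
But -0.941 V < V_ov = 0.43 V, so the device is actually in triode.
In triode I_D = k_n[V_ov V_DS − ½ V_DS²] and I_D = (V_DD − V_DS)/R_D. Equating: 15 V_DS² − 13.94 V_DS + 1.84 = 0, giving V_DS = 0.159 V (the root below V_ov).
I_D = (1.84 − 0.159) / 8.31 = 0.202 mA.

I_D = 0.202 mA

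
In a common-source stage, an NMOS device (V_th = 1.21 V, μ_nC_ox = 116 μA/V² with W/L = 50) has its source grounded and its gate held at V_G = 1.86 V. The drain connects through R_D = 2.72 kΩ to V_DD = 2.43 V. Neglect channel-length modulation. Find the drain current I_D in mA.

V_GS = V_G = 1.86 V, so V_ov = 1.86 − 1.21 = 0.65 V.
k_n = μ_nC_ox · (W/L) = 5.8 mA/V².
Assume saturation: I_D = ½ k_n V_ov² = 0.5 × 5.8 × 0.65² = 1.23 mA, giving V_DS = V_DD − I_D R_D = 2.43 − 1.23 × 2.72 = -0.903 V.
But -0.903 V < V_ov = 0.65 V, so the device is actually in triode.
In triode I_D = k_n[V_ov V_DS − ½ V_DS²] and I_D = (V_DD − V_DS)/R_D. Equating: 7.89 V_DS² − 11.25 V_DS + 2.43 = 0, giving V_DS = 0.265 V (the root below V_ov).
I_D = (2.43 − 0.265) / 2.72 = 0.796 mA.

I_D = 0.796 mA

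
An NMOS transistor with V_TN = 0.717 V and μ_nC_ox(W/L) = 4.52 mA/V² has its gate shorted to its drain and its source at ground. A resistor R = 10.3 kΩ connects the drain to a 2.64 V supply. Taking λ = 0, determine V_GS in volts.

V_GS = 0.984 V

With gate tied to drain, V_GS = V_DS ≥ V_GS − V_TN, so the device is in saturation.
KCL at the drain: ½ k_n (V_GS − V_TN)² = (V_DD − V_GS)/R.
Let x = V_GS − 0.717. Then 23.3 x² + x − 1.923 = 0, giving x = 0.267 V (positive root), so V_GS = 0.984 V.
I_D = (V_DD − V_GS)/R = (2.64 − 0.984) / 10.3 = 0.161 mA.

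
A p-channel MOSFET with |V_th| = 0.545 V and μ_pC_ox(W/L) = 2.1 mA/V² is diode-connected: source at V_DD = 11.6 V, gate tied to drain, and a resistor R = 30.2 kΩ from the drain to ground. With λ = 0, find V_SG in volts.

With gate tied to drain, V_SG = V_SD ≥ V_SG − |V_th|, so the device is in saturation.
KCL at the drain: ½ k_p (V_SG − |V_th|)² = (V_DD − V_SG)/R.
Let x = V_SG − 0.545. Then 31.7 x² + x − 11.05 = 0, giving x = 0.575 V (positive root), so V_SG = 1.12 V.
I_D = (V_DD − V_SG)/R = (11.6 − 1.12) / 30.2 = 0.347 mA.

V_SG = 1.12 V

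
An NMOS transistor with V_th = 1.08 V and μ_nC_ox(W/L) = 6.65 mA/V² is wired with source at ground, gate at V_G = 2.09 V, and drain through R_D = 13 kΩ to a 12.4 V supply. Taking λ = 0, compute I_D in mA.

V_GS = V_G = 2.09 V, so V_ov = 2.09 − 1.08 = 1.01 V.
Assume saturation: I_D = ½ k_n V_ov² = 0.5 × 6.65 × 1.01² = 3.39 mA, giving V_DS = V_DD − I_D R_D = 12.4 − 3.39 × 13 = -31.7 V.
But -31.7 V < V_ov = 1.01 V, so the device is actually in triode.
In triode I_D = k_n[V_ov V_DS − ½ V_DS²] and I_D = (V_DD − V_DS)/R_D. Equating: 43.2 V_DS² − 88.31 V_DS + 12.4 = 0, giving V_DS = 0.152 V (the root below V_ov).
I_D = (12.4 − 0.152) / 13 = 0.942 mA.

I_D = 0.942 mA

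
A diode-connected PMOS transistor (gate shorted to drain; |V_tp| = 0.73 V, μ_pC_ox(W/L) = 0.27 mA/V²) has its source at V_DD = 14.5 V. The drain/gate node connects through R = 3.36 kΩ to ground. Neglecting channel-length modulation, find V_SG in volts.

With gate tied to drain, V_SG = V_SD ≥ V_SG − |V_tp|, so the device is in saturation.
KCL at the drain: ½ k_p (V_SG − |V_tp|)² = (V_DD − V_SG)/R.
Let x = V_SG − 0.73. Then 0.454 x² + x − 13.77 = 0, giving x = 4.52 V (positive root), so V_SG = 5.25 V.
I_D = (V_DD − V_SG)/R = (14.5 − 5.25) / 3.36 = 2.75 mA.

V_SG = 5.25 V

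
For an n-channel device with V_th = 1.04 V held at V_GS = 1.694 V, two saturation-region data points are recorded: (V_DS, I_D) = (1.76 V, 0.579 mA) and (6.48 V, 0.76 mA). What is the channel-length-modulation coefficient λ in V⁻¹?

λ = 0.0750 V⁻¹

With V_GS fixed, I_D ∝ (1 + λ V_DS) in saturation, so I_D2/I_D1 = (1 + λ V_DS2)/(1 + λ V_DS1).
0.76/0.579 = 1.313 = (1 + 6.48 λ)/(1 + 1.76 λ).
Solving: λ (I_D1 V_DS2 − I_D2 V_DS1) = I_D2 − I_D1, so λ = (0.76 − 0.579) / (0.579 × 6.48 − 0.76 × 1.76) = 0.181 / 2.41 = 0.075 V⁻¹.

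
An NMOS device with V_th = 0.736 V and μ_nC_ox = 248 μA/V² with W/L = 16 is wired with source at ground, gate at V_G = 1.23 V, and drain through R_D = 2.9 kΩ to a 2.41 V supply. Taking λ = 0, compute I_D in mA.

V_GS = V_G = 1.23 V, so V_ov = 1.23 − 0.736 = 0.494 V.
k_n = μ_nC_ox · (W/L) = 3.968 mA/V².
Assume saturation: I_D = ½ k_n V_ov² = 0.5 × 3.968 × 0.494² = 0.484 mA, giving V_DS = V_DD − I_D R_D = 2.41 − 0.484 × 2.9 = 1.01 V.
V_DS = 1.01 V ≥ V_ov = 0.494 V, confirming saturation.

I_D = 0.484 mA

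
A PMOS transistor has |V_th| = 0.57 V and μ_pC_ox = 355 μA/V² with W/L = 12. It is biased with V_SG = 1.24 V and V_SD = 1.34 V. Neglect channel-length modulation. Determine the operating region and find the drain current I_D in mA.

Saturation; I_D = 0.956 mA

k_p = μ_pC_ox · (W/L) = 4.26 mA/V².
V_ov = V_SG − |V_th| = 1.24 − 0.57 = 0.67 V.
Since V_SD = 1.34 V ≥ V_ov = 0.67 V, the device is in saturation.
I_D = ½ k_p V_ov² = 0.5 × 4.26 × 0.67² = 0.956 mA.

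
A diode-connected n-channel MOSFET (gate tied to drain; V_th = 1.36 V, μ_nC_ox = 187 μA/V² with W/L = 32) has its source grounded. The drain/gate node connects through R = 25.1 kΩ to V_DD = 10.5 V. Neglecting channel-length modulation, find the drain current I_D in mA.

With gate tied to drain, V_GS = V_DS ≥ V_GS − V_th, so the device is in saturation.
k_n = μ_nC_ox · (W/L) = 5.984 mA/V².
KCL at the drain: ½ k_n (V_GS − V_th)² = (V_DD − V_GS)/R.
Let x = V_GS − 1.36. Then 75.1 x² + x − 9.14 = 0, giving x = 0.342 V (positive root), so V_GS = 1.7 V.
I_D = (V_DD − V_GS)/R = (10.5 − 1.7) / 25.1 = 0.351 mA.

I_D = 0.351 mA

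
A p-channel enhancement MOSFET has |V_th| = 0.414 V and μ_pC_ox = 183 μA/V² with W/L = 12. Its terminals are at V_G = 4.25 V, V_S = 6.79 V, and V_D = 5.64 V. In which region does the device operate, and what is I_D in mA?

Triode; I_D = 3.92 mA

V_SG = V_S − V_G = 6.79 − 4.25 = 2.54 V; V_SD = V_S − V_D = 6.79 − 5.64 = 1.15 V.
k_p = μ_pC_ox · (W/L) = 2.196 mA/V².
V_ov = V_SG − |V_th| = 2.54 − 0.414 = 2.13 V.
Since V_SD = 1.15 V < V_ov = 2.13 V, the device is in the triode region.
I_D = k_p [V_ov · V_SD − ½ V_SD²] = 2.196 × [2.13 × 1.15 − 0.5 × 1.15²] = 3.92 mA.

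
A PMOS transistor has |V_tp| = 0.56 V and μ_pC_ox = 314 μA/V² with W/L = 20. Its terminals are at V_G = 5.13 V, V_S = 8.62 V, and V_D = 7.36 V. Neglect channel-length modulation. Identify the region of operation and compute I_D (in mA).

V_SG = V_S − V_G = 8.62 − 5.13 = 3.49 V; V_SD = V_S − V_D = 8.62 − 7.36 = 1.26 V.
k_p = μ_pC_ox · (W/L) = 6.28 mA/V².
V_ov = V_SG − |V_tp| = 3.49 − 0.56 = 2.93 V.
Since V_SD = 1.26 V < V_ov = 2.93 V, the device is in the triode region.
I_D = k_p [V_ov · V_SD − ½ V_SD²] = 6.28 × [2.93 × 1.26 − 0.5 × 1.26²] = 18.2 mA.

Triode; I_D = 18.2 mA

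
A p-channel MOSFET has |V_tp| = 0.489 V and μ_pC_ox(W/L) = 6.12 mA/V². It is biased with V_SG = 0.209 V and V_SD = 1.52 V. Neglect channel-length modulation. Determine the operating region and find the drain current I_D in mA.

Cutoff; I_D = 0 mA

V_SG = 0.209 V < |V_tp| = 0.489 V, so the transistor is in cutoff.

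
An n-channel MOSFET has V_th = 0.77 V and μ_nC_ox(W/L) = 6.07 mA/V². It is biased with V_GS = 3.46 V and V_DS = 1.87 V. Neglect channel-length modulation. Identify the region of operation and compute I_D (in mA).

Triode; I_D = 19.9 mA

V_ov = V_GS − V_th = 3.46 − 0.77 = 2.69 V.
Since V_DS = 1.87 V < V_ov = 2.69 V, the device is in the triode region.
I_D = k_n [V_ov · V_DS − ½ V_DS²] = 6.07 × [2.69 × 1.87 − 0.5 × 1.87²] = 19.9 mA.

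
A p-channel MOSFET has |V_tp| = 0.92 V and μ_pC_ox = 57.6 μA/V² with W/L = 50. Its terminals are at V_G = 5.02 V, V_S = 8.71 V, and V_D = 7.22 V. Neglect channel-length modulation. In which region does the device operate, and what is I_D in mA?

Triode; I_D = 8.69 mA

V_SG = V_S − V_G = 8.71 − 5.02 = 3.69 V; V_SD = V_S − V_D = 8.71 − 7.22 = 1.49 V.
k_p = μ_pC_ox · (W/L) = 2.88 mA/V².
V_ov = V_SG − |V_tp| = 3.69 − 0.92 = 2.77 V.
Since V_SD = 1.49 V < V_ov = 2.77 V, the device is in the triode region.
I_D = k_p [V_ov · V_SD − ½ V_SD²] = 2.88 × [2.77 × 1.49 − 0.5 × 1.49²] = 8.69 mA.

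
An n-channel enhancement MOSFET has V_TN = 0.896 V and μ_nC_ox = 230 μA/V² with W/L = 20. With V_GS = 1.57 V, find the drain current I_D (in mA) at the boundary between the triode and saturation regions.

At the boundary V_DS = V_ov = V_GS − V_TN = 1.57 − 0.896 = 0.674 V.
k_n = μ_nC_ox · (W/L) = 4.6 mA/V².
I_D = ½ k_n V_ov² = 0.5 × 4.6 × 0.674² = 1.04 mA.

I_D = 1.04 mA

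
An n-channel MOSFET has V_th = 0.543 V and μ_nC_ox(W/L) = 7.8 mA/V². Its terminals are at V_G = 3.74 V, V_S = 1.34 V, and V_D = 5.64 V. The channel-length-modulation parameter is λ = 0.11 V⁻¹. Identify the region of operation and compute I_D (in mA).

Saturation; I_D = 19.8 mA

V_GS = V_G − V_S = 3.74 − 1.34 = 2.4 V; V_DS = V_D − V_S = 5.64 − 1.34 = 4.3 V.
V_ov = V_GS − V_th = 2.4 − 0.543 = 1.86 V.
Since V_DS = 4.3 V ≥ V_ov = 1.86 V, the device is in saturation.
I_D = ½ k_n V_ov² (1 + λ V_DS) = 0.5 × 7.8 × 1.86² × (1 + 0.11 × 4.3) = 19.8 mA.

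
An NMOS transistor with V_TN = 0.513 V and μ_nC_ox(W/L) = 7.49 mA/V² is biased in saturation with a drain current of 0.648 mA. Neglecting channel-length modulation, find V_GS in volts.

V_GS = 0.929 V

In saturation I_D = ½ k_n (V_GS − V_TN)², so V_GS − V_TN = √(2 I_D / k_n) = √(2 × 0.648 / 7.49) = 0.416 V.
V_GS = 0.513 + 0.416 = 0.929 V.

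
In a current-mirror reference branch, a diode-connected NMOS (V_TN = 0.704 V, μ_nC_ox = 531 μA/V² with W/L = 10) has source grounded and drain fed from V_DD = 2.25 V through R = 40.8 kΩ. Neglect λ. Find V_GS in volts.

V_GS = 0.819 V

With gate tied to drain, V_GS = V_DS ≥ V_GS − V_TN, so the device is in saturation.
k_n = μ_nC_ox · (W/L) = 5.31 mA/V².
KCL at the drain: ½ k_n (V_GS − V_TN)² = (V_DD − V_GS)/R.
Let x = V_GS − 0.704. Then 108 x² + x − 1.546 = 0, giving x = 0.115 V (positive root), so V_GS = 0.819 V.
I_D = (V_DD − V_GS)/R = (2.25 − 0.819) / 40.8 = 0.0351 mA.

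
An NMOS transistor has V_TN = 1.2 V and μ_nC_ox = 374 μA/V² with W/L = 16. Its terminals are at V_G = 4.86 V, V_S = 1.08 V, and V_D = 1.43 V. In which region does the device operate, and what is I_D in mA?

Triode; I_D = 5.04 mA

V_GS = V_G − V_S = 4.86 − 1.08 = 3.78 V; V_DS = V_D − V_S = 1.43 − 1.08 = 0.35 V.
k_n = μ_nC_ox · (W/L) = 5.984 mA/V².
V_ov = V_GS − V_TN = 3.78 − 1.2 = 2.58 V.
Since V_DS = 0.35 V < V_ov = 2.58 V, the device is in the triode region.
I_D = k_n [V_ov · V_DS − ½ V_DS²] = 5.984 × [2.58 × 0.35 − 0.5 × 0.35²] = 5.04 mA.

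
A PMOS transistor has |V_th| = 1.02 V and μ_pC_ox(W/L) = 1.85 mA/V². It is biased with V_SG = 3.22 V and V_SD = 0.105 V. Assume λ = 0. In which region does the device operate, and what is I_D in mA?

V_ov = V_SG − |V_th| = 3.22 − 1.02 = 2.2 V.
Since V_SD = 0.105 V < V_ov = 2.2 V, the device is in the triode region.
I_D = k_p [V_ov · V_SD − ½ V_SD²] = 1.85 × [2.2 × 0.105 − 0.5 × 0.105²] = 0.417 mA.

Triode; I_D = 0.417 mA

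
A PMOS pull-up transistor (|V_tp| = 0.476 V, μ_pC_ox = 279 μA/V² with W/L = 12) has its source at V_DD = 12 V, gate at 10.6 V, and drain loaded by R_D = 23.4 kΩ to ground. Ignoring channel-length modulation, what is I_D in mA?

V_SG = V_DD − V_G = 12 − 10.6 = 1.4 V, so V_ov = 1.4 − 0.476 = 0.924 V.
k_p = μ_pC_ox · (W/L) = 3.348 mA/V².
Assume saturation: I_D = ½ k_p V_ov² = 0.5 × 3.348 × 0.924² = 1.43 mA, giving V_SD = V_DD − I_D R_D = 12 − 1.43 × 23.4 = -21.4 V.
But -21.4 V < V_ov = 0.924 V, so the device is actually in triode.
In triode I_D = k_p[V_ov V_SD − ½ V_SD²] and I_D = (V_DD − V_SD)/R_D. Equating: 39.2 V_SD² − 73.39 V_SD + 12 = 0, giving V_SD = 0.181 V (the root below V_ov).
I_D = (12 − 0.181) / 23.4 = 0.505 mA.

I_D = 0.505 mA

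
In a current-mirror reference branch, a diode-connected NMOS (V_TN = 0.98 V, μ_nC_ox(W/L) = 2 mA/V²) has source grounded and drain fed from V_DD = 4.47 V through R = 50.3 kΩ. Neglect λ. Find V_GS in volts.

With gate tied to drain, V_GS = V_DS ≥ V_GS − V_TN, so the device is in saturation.
KCL at the drain: ½ k_n (V_GS − V_TN)² = (V_DD − V_GS)/R.
Let x = V_GS − 0.98. Then 50.3 x² + x − 3.49 = 0, giving x = 0.254 V (positive root), so V_GS = 1.23 V.
I_D = (V_DD − V_GS)/R = (4.47 − 1.23) / 50.3 = 0.0643 mA.

V_GS = 1.23 V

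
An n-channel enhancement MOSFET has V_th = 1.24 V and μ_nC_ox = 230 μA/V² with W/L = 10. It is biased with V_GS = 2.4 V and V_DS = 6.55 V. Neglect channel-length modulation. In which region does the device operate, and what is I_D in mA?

Saturation; I_D = 1.55 mA

k_n = μ_nC_ox · (W/L) = 2.3 mA/V².
V_ov = V_GS − V_th = 2.4 − 1.24 = 1.16 V.
Since V_DS = 6.55 V ≥ V_ov = 1.16 V, the device is in saturation.
I_D = ½ k_n V_ov² = 0.5 × 2.3 × 1.16² = 1.55 mA.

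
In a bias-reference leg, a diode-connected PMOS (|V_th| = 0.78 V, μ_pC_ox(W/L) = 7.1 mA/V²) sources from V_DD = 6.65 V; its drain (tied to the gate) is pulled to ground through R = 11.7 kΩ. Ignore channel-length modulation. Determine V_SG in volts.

With gate tied to drain, V_SG = V_SD ≥ V_SG − |V_th|, so the device is in saturation.
KCL at the drain: ½ k_p (V_SG − |V_th|)² = (V_DD − V_SG)/R.
Let x = V_SG − 0.78. Then 41.5 x² + x − 5.87 = 0, giving x = 0.364 V (positive root), so V_SG = 1.14 V.
I_D = (V_DD − V_SG)/R = (6.65 − 1.14) / 11.7 = 0.471 mA.

V_SG = 1.14 V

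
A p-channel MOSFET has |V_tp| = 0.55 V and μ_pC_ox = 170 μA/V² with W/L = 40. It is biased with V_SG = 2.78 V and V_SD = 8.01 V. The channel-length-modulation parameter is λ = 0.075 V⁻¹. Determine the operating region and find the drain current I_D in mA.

k_p = μ_pC_ox · (W/L) = 6.8 mA/V².
V_ov = V_SG − |V_tp| = 2.78 − 0.55 = 2.23 V.
Since V_SD = 8.01 V ≥ V_ov = 2.23 V, the device is in saturation.
I_D = ½ k_p V_ov² (1 + λ V_SD) = 0.5 × 6.8 × 2.23² × (1 + 0.075 × 8.01) = 27.1 mA.

Saturation; I_D = 27.1 mA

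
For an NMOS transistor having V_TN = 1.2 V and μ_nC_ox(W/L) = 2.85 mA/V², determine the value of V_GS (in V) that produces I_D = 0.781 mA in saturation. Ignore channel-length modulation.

In saturation I_D = ½ k_n (V_GS − V_TN)², so V_GS − V_TN = √(2 I_D / k_n) = √(2 × 0.781 / 2.85) = 0.74 V.
V_GS = 1.2 + 0.74 = 1.94 V.

V_GS = 1.94 V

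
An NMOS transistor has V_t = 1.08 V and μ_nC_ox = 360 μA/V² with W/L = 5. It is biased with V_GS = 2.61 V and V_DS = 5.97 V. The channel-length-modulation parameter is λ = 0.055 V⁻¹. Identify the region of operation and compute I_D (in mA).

k_n = μ_nC_ox · (W/L) = 1.8 mA/V².
V_ov = V_GS − V_t = 2.61 − 1.08 = 1.53 V.
Since V_DS = 5.97 V ≥ V_ov = 1.53 V, the device is in saturation.
I_D = ½ k_n V_ov² (1 + λ V_DS) = 0.5 × 1.8 × 1.53² × (1 + 0.055 × 5.97) = 2.8 mA.

Saturation; I_D = 2.80 mA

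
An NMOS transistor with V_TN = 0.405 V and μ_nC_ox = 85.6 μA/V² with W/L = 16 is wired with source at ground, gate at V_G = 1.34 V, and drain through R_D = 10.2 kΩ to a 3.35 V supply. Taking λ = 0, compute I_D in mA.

I_D = 0.301 mA

V_GS = V_G = 1.34 V, so V_ov = 1.34 − 0.405 = 0.935 V.
k_n = μ_nC_ox · (W/L) = 1.37 mA/V².
Assume saturation: I_D = ½ k_n V_ov² = 0.5 × 1.37 × 0.935² = 0.599 mA, giving V_DS = V_DD − I_D R_D = 3.35 − 0.599 × 10.2 = -2.76 V.
But -2.76 V < V_ov = 0.935 V, so the device is actually in triode.
In triode I_D = k_n[V_ov V_DS − ½ V_DS²] and I_D = (V_DD − V_DS)/R_D. Equating: 6.98 V_DS² − 14.06 V_DS + 3.35 = 0, giving V_DS = 0.276 V (the root below V_ov).
I_D = (3.35 − 0.276) / 10.2 = 0.301 mA.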